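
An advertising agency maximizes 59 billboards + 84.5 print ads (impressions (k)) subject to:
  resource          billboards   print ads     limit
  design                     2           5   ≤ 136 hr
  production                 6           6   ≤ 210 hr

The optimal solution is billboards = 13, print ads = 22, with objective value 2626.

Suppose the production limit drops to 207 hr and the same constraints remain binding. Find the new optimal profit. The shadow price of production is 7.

Δb = -3, so new z* = 2626 + (7)·(-3) = 2626 − 21 = 2605.

2605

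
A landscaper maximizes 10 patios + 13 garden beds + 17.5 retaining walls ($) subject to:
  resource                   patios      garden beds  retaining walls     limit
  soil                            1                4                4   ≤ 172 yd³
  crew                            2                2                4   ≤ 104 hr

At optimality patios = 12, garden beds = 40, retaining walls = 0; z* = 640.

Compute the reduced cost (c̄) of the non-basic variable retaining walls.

At the optimum: soil uses 172 of 172 (binding); crew uses 104 of 104 (binding).
From A_Bᵀ y = c: 1·y_soil + 2·y_crew = 10; 4·y_soil + 2·y_crew = 13.
This yields shadow prices y_soil = 1, y_crew = 4.5.
Reduced cost of retaining walls: c₃ − yᵀa₃ = 17.5 − (1·4 + 4.5·4) = 17.5 − 22 = -4.5.

-4.5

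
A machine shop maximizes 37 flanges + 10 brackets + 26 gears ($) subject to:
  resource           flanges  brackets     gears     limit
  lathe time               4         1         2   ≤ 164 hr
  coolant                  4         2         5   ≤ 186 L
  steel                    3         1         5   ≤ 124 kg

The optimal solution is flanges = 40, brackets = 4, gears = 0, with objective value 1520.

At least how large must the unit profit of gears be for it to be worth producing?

Check each constraint at x*: lathe time 164/164 (tight); coolant 168/186 (slack 18); steel 124/124 (tight).
By complementary slackness, y = 0 for the non-binding constraint.
From A_Bᵀ y = c: 4·y_lathe time + 3·y_steel = 37; 1·y_lathe time + 1·y_steel = 10.
→ y_lathe time = 7 and y_steel = 3.
gears enters the basis when its profit ≥ yᵀa₃ = 7·2 + 3·5 = 29.

29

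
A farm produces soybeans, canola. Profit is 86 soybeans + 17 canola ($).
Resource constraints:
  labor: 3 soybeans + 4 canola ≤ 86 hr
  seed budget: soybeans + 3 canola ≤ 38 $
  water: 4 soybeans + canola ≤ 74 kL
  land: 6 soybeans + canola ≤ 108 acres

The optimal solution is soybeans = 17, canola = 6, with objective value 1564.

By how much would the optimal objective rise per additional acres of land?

9

Check each constraint at x*: labor 75/86 (slack 11); seed budget 35/38 (slack 3); water 74/74 (tight); land 108/108 (tight).
By complementary slackness, y = 0 for the non-binding constraints.
The binding rows give the dual system: 4·y_water + 6·y_land = 86 and 1·y_water + 1·y_land = 17.
→ y_water = 8 and y_land = 9.
Shadow price of land = 9.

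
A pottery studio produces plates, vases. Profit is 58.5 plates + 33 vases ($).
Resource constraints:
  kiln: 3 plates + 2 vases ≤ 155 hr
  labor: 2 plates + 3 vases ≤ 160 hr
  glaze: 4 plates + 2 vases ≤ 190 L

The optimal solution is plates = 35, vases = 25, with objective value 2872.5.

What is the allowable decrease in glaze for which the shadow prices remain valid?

6

Binding constraints: kiln, glaze. The basis is B = [[3,2],[4,2]] with det -2.
Per unit decrease in glaze, x* moves by d = (-1, 1.5).
The basis stays optimal until labor becomes binding; allowable decrease = 6 L.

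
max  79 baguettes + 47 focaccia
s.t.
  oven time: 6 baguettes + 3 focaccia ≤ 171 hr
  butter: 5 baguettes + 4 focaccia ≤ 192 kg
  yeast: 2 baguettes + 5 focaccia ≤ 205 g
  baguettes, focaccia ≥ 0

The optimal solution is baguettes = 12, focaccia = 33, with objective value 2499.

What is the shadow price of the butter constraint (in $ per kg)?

At the optimum: oven time uses 171 of 171 (binding); butter uses 192 of 192 (binding); yeast uses 189 of 205 (slack = 16).
Slack constraints have shadow price 0 (complementary slackness).
Dual feasibility on the basic columns requires 6·y_oven time + 5·y_butter = 79, 3·y_oven time + 4·y_butter = 47.
Solving: y_oven time = 9, y_butter = 5.
Shadow price of butter = 5.

5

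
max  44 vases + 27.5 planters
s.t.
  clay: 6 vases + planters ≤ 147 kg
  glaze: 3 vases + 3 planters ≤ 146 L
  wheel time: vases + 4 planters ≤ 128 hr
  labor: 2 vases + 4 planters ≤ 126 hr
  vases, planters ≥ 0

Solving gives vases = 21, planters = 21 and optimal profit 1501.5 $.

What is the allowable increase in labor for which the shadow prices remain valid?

Binding constraints: clay, labor. The basis is B = [[6,1],[2,4]] with det 22.
Per unit increase in labor, x* moves by d = (-0.0455, 0.2727).
The basis stays optimal until wheel time becomes binding; allowable increase = 22 hr.

22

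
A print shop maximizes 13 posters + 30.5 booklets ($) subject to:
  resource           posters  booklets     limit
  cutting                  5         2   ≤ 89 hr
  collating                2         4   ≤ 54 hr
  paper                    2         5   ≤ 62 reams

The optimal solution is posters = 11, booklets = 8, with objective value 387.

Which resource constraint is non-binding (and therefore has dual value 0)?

cutting

cutting: 71/89 (slack 18)
collating: 54/54 (binding)
paper: 62/62 (binding)
By complementary slackness, a constraint with positive slack has shadow price 0 → cutting.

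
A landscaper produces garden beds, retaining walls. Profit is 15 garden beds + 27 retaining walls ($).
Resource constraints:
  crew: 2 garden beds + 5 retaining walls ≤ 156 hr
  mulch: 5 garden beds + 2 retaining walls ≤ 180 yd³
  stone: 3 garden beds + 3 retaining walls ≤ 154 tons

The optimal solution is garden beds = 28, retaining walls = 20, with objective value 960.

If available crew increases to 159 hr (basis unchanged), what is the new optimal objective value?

Binding: crew and mulch. Non-binding: stone (10 unused).
By complementary slackness, y = 0 for the non-binding constraint.
The binding rows give the dual system: 2·y_crew + 5·y_mulch = 15 and 5·y_crew + 2·y_mulch = 27.
→ y_crew = 5 and y_mulch = 1.
Δz = y_crew·Δb = 5 × (3) = 15, so new z* = 960 + 15 = 975.

975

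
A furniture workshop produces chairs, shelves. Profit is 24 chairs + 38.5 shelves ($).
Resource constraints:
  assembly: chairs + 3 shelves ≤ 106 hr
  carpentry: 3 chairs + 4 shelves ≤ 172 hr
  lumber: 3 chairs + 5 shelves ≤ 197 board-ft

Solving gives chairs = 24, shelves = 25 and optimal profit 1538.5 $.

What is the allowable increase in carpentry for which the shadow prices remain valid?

Binding constraints: carpentry, lumber. The basis is B = [[3,4],[3,5]] with det 3.
Per unit increase in carpentry, x* moves by d = (1.6667, -1).
The basis stays optimal until shelves reaches 0; allowable increase = 25 hr.

25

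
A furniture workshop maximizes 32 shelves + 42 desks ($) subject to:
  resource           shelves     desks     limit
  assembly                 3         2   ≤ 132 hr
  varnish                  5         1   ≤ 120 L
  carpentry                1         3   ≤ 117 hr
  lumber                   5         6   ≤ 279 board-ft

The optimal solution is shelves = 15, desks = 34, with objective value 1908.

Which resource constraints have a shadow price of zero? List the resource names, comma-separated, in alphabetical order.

assembly, varnish

assembly: 113/132 (slack 19)
varnish: 109/120 (slack 11)
carpentry: 117/117 (binding)
lumber: 279/279 (binding)
By complementary slackness, a constraint with positive slack has shadow price 0 → assembly, varnish.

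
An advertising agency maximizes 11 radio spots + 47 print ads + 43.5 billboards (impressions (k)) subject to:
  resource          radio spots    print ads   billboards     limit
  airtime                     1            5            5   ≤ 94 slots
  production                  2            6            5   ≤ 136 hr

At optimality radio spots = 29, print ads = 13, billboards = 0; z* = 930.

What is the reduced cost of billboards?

-1.5

Both airtime and production are binding at x*.
From A_Bᵀ y = c: 1·y_airtime + 2·y_production = 11; 5·y_airtime + 6·y_production = 47.
→ y_airtime = 7 and y_production = 2.
Reduced cost of billboards: c₃ − yᵀa₃ = 43.5 − (7·5 + 2·5) = 43.5 − 45 = -1.5.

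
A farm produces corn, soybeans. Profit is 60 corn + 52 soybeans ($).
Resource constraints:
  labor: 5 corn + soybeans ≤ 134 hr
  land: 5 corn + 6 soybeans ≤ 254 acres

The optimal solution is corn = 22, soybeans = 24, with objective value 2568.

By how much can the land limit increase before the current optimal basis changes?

Binding constraints: labor, land. The basis is B = [[5,1],[5,6]] with det 25.
Per unit increase in land, x* moves by d = (-0.04, 0.2).
The basis stays optimal until corn reaches 0; allowable increase = 550 acres.

550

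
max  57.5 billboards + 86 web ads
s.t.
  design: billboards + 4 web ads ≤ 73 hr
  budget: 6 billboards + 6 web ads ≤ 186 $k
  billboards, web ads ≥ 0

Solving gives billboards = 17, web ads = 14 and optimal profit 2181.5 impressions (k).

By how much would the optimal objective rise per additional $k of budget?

8

Both design and budget are binding at x*.
From A_Bᵀ y = c: 1·y_design + 6·y_budget = 57.5; 4·y_design + 6·y_budget = 86.
This yields shadow prices y_design = 9.5, y_budget = 8.
Shadow price of budget = 8.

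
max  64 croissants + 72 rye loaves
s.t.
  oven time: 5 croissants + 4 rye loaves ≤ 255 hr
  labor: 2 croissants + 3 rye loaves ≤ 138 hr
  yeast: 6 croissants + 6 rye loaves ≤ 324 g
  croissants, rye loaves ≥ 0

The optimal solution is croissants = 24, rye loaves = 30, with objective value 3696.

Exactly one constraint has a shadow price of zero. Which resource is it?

oven time: 240/255 (slack 15)
labor: 138/138 (binding)
yeast: 324/324 (binding)
By complementary slackness, a constraint with positive slack has shadow price 0 → oven time.

oven time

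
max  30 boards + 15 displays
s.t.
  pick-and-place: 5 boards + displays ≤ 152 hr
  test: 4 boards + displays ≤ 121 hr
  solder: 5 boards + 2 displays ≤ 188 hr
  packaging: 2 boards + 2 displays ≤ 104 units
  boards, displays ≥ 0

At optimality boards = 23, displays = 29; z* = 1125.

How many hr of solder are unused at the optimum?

15

solder used = 5·23 + 2·29 = 173; slack = 188 − 173 = 15.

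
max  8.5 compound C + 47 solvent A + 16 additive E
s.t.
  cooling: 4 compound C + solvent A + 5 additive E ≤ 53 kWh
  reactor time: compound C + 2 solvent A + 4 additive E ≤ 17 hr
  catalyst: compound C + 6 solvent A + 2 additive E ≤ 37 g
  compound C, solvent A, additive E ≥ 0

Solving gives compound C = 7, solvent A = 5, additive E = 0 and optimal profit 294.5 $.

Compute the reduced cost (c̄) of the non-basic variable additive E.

-3

At the optimum: cooling uses 33 of 53 (slack = 20); reactor time uses 17 of 17 (binding); catalyst uses 37 of 37 (binding).
Since cooling is not tight, its dual is 0.
The binding rows give the dual system: 1·y_reactor time + 1·y_catalyst = 8.5 and 2·y_reactor time + 6·y_catalyst = 47.
→ y_reactor time = 1 and y_catalyst = 7.5.
Reduced cost of additive E: c₃ − yᵀa₃ = 16 − (1·4 + 7.5·2) = 16 − 19 = -3.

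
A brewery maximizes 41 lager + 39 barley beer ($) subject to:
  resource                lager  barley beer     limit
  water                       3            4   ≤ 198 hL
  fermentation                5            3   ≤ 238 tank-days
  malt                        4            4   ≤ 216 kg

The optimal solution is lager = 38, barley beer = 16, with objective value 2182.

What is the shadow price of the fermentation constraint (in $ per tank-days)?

At the optimum: water uses 178 of 198 (slack = 20); fermentation uses 238 of 238 (binding); malt uses 216 of 216 (binding).
Since water is not tight, its dual is 0.
Dual feasibility on the basic columns requires 5·y_fermentation + 4·y_malt = 41, 3·y_fermentation + 4·y_malt = 39.
→ y_fermentation = 1 and y_malt = 9.
Shadow price of fermentation = 1.

1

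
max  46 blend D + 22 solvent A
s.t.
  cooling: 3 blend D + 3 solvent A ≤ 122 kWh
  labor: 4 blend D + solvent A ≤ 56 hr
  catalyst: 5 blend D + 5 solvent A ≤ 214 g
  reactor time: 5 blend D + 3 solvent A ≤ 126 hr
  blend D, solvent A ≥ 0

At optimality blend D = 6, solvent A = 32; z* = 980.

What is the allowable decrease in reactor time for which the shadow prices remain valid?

56

Binding constraints: labor, reactor time. The basis is B = [[4,1],[5,3]] with det 7.
Per unit decrease in reactor time, x* moves by d = (0.1429, -0.5714).
The basis stays optimal until solvent A reaches 0; allowable decrease = 56 hr.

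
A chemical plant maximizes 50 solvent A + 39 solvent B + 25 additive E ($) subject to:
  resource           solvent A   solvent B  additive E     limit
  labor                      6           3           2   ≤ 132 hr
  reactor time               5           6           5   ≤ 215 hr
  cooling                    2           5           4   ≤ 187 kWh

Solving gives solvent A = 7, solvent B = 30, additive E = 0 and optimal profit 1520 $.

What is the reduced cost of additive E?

At the optimum: labor uses 132 of 132 (binding); reactor time uses 215 of 215 (binding); cooling uses 164 of 187 (slack = 23).
Slack constraints have shadow price 0 (complementary slackness).
Dual feasibility on the basic columns requires 6·y_labor + 5·y_reactor time = 50, 3·y_labor + 6·y_reactor time = 39.
→ y_labor = 5 and y_reactor time = 4.
Reduced cost of additive E: c₃ − yᵀa₃ = 25 − (5·2 + 4·5) = 25 − 30 = -5.

-5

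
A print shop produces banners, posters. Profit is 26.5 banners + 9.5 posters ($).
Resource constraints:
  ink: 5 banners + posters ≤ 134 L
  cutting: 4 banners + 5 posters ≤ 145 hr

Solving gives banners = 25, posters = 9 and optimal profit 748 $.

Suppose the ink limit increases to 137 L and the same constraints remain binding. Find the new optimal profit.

Check each constraint at x*: ink 134/134 (tight); cutting 145/145 (tight).
The binding rows give the dual system: 5·y_ink + 4·y_cutting = 26.5 and 1·y_ink + 5·y_cutting = 9.5.
→ y_ink = 4.5 and y_cutting = 1.
Δz = y_ink·Δb = 4.5 × (3) = 13.5, so new z* = 748 + 13.5 = 761.5.

761.5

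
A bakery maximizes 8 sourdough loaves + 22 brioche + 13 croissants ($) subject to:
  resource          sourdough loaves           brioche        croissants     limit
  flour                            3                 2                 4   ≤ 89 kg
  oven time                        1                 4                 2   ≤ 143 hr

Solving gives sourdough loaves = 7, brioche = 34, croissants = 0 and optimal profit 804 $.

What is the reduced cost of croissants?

At the optimum: flour uses 89 of 89 (binding); oven time uses 143 of 143 (binding).
The binding rows give the dual system: 3·y_flour + 1·y_oven time = 8 and 2·y_flour + 4·y_oven time = 22.
→ y_flour = 1 and y_oven time = 5.
Reduced cost of croissants: c₃ − yᵀa₃ = 13 − (1·4 + 5·2) = 13 − 14 = -1.

-1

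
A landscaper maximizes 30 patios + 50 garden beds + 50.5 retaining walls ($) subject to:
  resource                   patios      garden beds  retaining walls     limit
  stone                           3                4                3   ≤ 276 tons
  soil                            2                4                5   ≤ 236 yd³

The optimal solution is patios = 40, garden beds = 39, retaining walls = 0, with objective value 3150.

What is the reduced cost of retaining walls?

Both stone and soil are binding at x*.
The binding rows give the dual system: 3·y_stone + 2·y_soil = 30 and 4·y_stone + 4·y_soil = 50.
Solving: y_stone = 5, y_soil = 7.5.
Reduced cost of retaining walls: c₃ − yᵀa₃ = 50.5 − (5·3 + 7.5·5) = 50.5 − 52.5 = -2.

-2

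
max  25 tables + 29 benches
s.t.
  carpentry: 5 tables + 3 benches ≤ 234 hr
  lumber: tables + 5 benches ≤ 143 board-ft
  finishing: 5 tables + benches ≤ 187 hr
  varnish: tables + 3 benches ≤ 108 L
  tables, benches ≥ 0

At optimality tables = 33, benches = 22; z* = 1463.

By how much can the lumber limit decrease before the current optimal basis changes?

105.6

Binding constraints: lumber, finishing. The basis is B = [[1,5],[5,1]] with det -24.
Per unit decrease in lumber, x* moves by d = (0.0417, -0.2083).
The basis stays optimal until benches reaches 0; allowable decrease = 105.6 board-ft.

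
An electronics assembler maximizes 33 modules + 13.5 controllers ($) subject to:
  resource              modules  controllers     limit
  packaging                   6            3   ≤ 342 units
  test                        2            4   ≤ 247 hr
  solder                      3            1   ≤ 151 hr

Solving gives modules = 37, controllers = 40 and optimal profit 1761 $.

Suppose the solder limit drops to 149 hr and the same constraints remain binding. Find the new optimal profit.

1749

Check each constraint at x*: packaging 342/342 (tight); test 234/247 (slack 13); solder 151/151 (tight).
Since test is not tight, its dual is 0.
Dual feasibility on the basic columns requires 6·y_packaging + 3·y_solder = 33, 3·y_packaging + 1·y_solder = 13.5.
Solving: y_packaging = 2.5, y_solder = 6.
Δz = y_solder·Δb = 6 × (-2) = -12, so new z* = 1761 − 12 = 1749.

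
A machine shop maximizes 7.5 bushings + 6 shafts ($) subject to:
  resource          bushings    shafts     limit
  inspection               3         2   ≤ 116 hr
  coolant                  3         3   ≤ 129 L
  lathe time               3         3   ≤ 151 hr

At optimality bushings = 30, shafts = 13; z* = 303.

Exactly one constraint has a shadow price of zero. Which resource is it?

lathe time

inspection: 116/116 (binding)
coolant: 129/129 (binding)
lathe time: 129/151 (slack 22)
By complementary slackness, a constraint with positive slack has shadow price 0 → lathe time.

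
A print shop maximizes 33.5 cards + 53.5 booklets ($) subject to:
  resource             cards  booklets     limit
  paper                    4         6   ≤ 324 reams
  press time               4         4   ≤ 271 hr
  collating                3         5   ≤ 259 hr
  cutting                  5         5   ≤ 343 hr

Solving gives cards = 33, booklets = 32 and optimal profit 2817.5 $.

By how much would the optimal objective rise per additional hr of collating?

At the optimum: paper uses 324 of 324 (binding); press time uses 260 of 271 (slack = 11); collating uses 259 of 259 (binding); cutting uses 325 of 343 (slack = 18).
Slack constraints have shadow price 0 (complementary slackness).
From A_Bᵀ y = c: 4·y_paper + 3·y_collating = 33.5; 6·y_paper + 5·y_collating = 53.5.
Solving: y_paper = 3.5, y_collating = 6.5.
Shadow price of collating = 6.5.

6.5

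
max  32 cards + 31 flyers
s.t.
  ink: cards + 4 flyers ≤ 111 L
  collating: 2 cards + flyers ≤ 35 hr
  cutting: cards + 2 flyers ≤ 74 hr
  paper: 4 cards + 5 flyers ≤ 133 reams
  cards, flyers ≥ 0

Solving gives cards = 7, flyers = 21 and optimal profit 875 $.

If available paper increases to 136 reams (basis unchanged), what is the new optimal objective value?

At the optimum: ink uses 91 of 111 (slack = 20); collating uses 35 of 35 (binding); cutting uses 49 of 74 (slack = 25); paper uses 133 of 133 (binding).
Since ink, cutting are not tight, their duals are 0.
From A_Bᵀ y = c: 2·y_collating + 4·y_paper = 32; 1·y_collating + 5·y_paper = 31.
This yields shadow prices y_collating = 6, y_paper = 5.
Δz = y_paper·Δb = 5 × (3) = 15, so new z* = 875 + 15 = 890.

890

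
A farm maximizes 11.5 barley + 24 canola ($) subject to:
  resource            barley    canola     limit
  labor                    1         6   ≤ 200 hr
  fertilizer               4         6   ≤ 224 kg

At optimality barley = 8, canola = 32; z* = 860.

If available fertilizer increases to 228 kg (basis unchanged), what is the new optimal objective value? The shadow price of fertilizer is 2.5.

870

Δb = 4, so new z* = 860 + (2.5)·(4) = 860 + 10 = 870.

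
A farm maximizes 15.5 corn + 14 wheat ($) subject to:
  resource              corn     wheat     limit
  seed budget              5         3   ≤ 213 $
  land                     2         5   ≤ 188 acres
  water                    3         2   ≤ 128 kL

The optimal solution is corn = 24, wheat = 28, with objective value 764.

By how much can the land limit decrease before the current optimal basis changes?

Binding constraints: land, water. The basis is B = [[2,5],[3,2]] with det -11.
Per unit decrease in land, x* moves by d = (0.1818, -0.2727).
The basis stays optimal until seed budget becomes binding; allowable decrease = 99 acres.

99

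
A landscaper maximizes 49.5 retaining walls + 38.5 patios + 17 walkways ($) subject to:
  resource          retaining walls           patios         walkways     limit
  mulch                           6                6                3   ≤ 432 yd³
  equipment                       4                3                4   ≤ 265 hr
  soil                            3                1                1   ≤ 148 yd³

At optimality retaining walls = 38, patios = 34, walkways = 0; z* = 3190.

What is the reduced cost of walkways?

Check each constraint at x*: mulch 432/432 (tight); equipment 254/265 (slack 11); soil 148/148 (tight).
By complementary slackness, y = 0 for the non-binding constraint.
The binding rows give the dual system: 6·y_mulch + 3·y_soil = 49.5 and 6·y_mulch + 1·y_soil = 38.5.
→ y_mulch = 5.5 and y_soil = 5.5.
Reduced cost of walkways: c₃ − yᵀa₃ = 17 − (5.5·3 + 5.5·1) = 17 − 22 = -5.

-5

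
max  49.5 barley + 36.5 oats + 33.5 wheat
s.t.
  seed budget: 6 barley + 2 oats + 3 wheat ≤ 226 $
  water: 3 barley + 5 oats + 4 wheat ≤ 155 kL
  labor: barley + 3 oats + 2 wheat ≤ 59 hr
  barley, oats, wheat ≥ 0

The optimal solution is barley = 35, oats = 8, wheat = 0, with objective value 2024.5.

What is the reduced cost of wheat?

-2.5

Binding: seed budget and labor. Non-binding: water (10 unused).
By complementary slackness, y = 0 for the non-binding constraint.
From A_Bᵀ y = c: 6·y_seed budget + 1·y_labor = 49.5; 2·y_seed budget + 3·y_labor = 36.5.
This yields shadow prices y_seed budget = 7, y_labor = 7.5.
Reduced cost of wheat: c₃ − yᵀa₃ = 33.5 − (7·3 + 7.5·2) = 33.5 − 36 = -2.5.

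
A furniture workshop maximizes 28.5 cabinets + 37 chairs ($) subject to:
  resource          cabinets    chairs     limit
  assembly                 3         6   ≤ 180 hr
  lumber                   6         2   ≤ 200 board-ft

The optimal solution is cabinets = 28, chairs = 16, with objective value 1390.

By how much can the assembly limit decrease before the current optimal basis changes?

80

Binding constraints: assembly, lumber. The basis is B = [[3,6],[6,2]] with det -30.
Per unit decrease in assembly, x* moves by d = (0.0667, -0.2).
The basis stays optimal until chairs reaches 0; allowable decrease = 80 hr.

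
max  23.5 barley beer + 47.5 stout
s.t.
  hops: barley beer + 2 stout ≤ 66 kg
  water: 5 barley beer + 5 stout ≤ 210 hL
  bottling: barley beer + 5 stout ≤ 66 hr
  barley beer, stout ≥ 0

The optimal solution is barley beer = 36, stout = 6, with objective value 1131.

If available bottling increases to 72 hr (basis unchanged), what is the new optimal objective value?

1167

Check each constraint at x*: hops 48/66 (slack 18); water 210/210 (tight); bottling 66/66 (tight).
Since hops is not tight, its dual is 0.
Dual feasibility on the basic columns requires 5·y_water + 1·y_bottling = 23.5, 5·y_water + 5·y_bottling = 47.5.
→ y_water = 3.5 and y_bottling = 6.
Δz = y_bottling·Δb = 6 × (6) = 36, so new z* = 1131 + 36 = 1167.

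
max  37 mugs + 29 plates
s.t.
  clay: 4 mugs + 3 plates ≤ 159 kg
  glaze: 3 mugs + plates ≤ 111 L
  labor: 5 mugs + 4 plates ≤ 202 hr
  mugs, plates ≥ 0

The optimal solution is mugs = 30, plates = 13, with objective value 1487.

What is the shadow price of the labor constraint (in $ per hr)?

At the optimum: clay uses 159 of 159 (binding); glaze uses 103 of 111 (slack = 8); labor uses 202 of 202 (binding).
Since glaze is not tight, its dual is 0.
The binding rows give the dual system: 4·y_clay + 5·y_labor = 37 and 3·y_clay + 4·y_labor = 29.
→ y_clay = 3 and y_labor = 5.
Shadow price of labor = 5.

5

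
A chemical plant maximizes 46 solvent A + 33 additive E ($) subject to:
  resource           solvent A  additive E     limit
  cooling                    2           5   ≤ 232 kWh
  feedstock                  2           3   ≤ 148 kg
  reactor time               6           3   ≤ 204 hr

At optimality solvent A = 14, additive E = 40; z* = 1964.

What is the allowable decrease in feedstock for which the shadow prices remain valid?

Binding constraints: feedstock, reactor time. The basis is B = [[2,3],[6,3]] with det -12.
Per unit decrease in feedstock, x* moves by d = (0.25, -0.5).
The basis stays optimal until additive E reaches 0; allowable decrease = 80 kg.

80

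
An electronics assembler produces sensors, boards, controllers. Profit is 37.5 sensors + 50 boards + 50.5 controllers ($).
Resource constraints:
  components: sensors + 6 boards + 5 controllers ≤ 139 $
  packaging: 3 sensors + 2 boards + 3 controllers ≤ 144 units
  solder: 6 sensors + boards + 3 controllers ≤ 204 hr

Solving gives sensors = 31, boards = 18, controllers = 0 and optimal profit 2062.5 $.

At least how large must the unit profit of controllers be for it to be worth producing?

Check each constraint at x*: components 139/139 (tight); packaging 129/144 (slack 15); solder 204/204 (tight).
By complementary slackness, y = 0 for the non-binding constraint.
The binding rows give the dual system: 1·y_components + 6·y_solder = 37.5 and 6·y_components + 1·y_solder = 50.
This yields shadow prices y_components = 7.5, y_solder = 5.
controllers enters the basis when its profit ≥ yᵀa₃ = 7.5·5 + 5·3 = 52.5.

52.5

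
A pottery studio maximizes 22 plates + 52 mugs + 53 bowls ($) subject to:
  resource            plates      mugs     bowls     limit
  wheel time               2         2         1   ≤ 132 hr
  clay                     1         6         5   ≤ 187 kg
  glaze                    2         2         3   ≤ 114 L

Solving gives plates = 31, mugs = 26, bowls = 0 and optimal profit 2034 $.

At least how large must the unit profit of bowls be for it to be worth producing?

54

At the optimum: wheel time uses 114 of 132 (slack = 18); clay uses 187 of 187 (binding); glaze uses 114 of 114 (binding).
By complementary slackness, y = 0 for the non-binding constraint.
From A_Bᵀ y = c: 1·y_clay + 2·y_glaze = 22; 6·y_clay + 2·y_glaze = 52.
This yields shadow prices y_clay = 6, y_glaze = 8.
bowls enters the basis when its profit ≥ yᵀa₃ = 6·5 + 8·3 = 54.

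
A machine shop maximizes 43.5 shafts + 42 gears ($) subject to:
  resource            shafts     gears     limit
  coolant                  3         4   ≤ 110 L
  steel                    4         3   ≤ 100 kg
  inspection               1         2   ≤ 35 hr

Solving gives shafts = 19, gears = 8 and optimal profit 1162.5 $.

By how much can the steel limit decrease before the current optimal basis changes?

47.5

Binding constraints: steel, inspection. The basis is B = [[4,3],[1,2]] with det 5.
Per unit decrease in steel, x* moves by d = (-0.4, 0.2).
The basis stays optimal until shafts reaches 0; allowable decrease = 47.5 kg.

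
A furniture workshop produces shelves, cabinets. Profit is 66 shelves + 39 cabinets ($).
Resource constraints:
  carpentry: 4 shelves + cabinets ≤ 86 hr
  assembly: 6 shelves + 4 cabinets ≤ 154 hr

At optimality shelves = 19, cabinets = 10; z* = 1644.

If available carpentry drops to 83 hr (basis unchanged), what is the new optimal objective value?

1635

Both carpentry and assembly are binding at x*.
The binding rows give the dual system: 4·y_carpentry + 6·y_assembly = 66 and 1·y_carpentry + 4·y_assembly = 39.
→ y_carpentry = 3 and y_assembly = 9.
Δz = y_carpentry·Δb = 3 × (-3) = -9, so new z* = 1644 − 9 = 1635.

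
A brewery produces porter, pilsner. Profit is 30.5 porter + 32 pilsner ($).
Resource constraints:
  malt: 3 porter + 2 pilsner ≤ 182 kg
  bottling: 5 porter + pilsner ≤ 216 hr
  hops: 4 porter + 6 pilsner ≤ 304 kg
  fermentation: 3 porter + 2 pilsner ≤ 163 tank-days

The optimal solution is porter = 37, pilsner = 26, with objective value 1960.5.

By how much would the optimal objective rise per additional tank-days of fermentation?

At the optimum: malt uses 163 of 182 (slack = 19); bottling uses 211 of 216 (slack = 5); hops uses 304 of 304 (binding); fermentation uses 163 of 163 (binding).
Slack constraints have shadow price 0 (complementary slackness).
The binding rows give the dual system: 4·y_hops + 3·y_fermentation = 30.5 and 6·y_hops + 2·y_fermentation = 32.
This yields shadow prices y_hops = 3.5, y_fermentation = 5.5.
Shadow price of fermentation = 5.5.

5.5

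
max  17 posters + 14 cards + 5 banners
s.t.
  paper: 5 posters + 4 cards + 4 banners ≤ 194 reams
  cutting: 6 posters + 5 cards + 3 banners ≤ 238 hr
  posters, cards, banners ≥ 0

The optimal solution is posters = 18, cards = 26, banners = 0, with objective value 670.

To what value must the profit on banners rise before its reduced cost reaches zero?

10

At the optimum: paper uses 194 of 194 (binding); cutting uses 238 of 238 (binding).
Dual feasibility on the basic columns requires 5·y_paper + 6·y_cutting = 17, 4·y_paper + 5·y_cutting = 14.
Solving: y_paper = 1, y_cutting = 2.
banners enters the basis when its profit ≥ yᵀa₃ = 1·4 + 2·3 = 10.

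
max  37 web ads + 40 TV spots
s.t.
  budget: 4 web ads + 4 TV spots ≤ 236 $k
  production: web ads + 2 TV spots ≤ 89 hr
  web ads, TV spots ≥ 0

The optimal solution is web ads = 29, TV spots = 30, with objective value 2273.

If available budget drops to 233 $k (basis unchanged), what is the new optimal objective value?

Both budget and production are binding at x*.
From A_Bᵀ y = c: 4·y_budget + 1·y_production = 37; 4·y_budget + 2·y_production = 40.
This yields shadow prices y_budget = 8.5, y_production = 3.
Δz = y_budget·Δb = 8.5 × (-3) = -25.5, so new z* = 2273 − 25.5 = 2247.5.

2247.5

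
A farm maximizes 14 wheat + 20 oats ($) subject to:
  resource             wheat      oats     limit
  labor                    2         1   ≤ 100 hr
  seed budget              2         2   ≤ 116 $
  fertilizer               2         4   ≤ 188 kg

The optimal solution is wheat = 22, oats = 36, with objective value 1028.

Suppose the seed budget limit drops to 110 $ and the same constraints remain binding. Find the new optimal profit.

Check each constraint at x*: labor 80/100 (slack 20); seed budget 116/116 (tight); fertilizer 188/188 (tight).
Slack constraints have shadow price 0 (complementary slackness).
The binding rows give the dual system: 2·y_seed budget + 2·y_fertilizer = 14 and 2·y_seed budget + 4·y_fertilizer = 20.
Solving: y_seed budget = 4, y_fertilizer = 3.
Δz = y_seed budget·Δb = 4 × (-6) = -24, so new z* = 1028 − 24 = 1004.

1004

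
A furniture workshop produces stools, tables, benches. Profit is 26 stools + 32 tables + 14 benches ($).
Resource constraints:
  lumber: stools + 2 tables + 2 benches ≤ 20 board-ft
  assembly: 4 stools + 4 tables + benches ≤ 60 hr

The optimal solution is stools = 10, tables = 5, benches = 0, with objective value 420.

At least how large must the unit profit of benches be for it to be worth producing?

17

Check each constraint at x*: lumber 20/20 (tight); assembly 60/60 (tight).
Dual feasibility on the basic columns requires 1·y_lumber + 4·y_assembly = 26, 2·y_lumber + 4·y_assembly = 32.
This yields shadow prices y_lumber = 6, y_assembly = 5.
benches enters the basis when its profit ≥ yᵀa₃ = 6·2 + 5·1 = 17.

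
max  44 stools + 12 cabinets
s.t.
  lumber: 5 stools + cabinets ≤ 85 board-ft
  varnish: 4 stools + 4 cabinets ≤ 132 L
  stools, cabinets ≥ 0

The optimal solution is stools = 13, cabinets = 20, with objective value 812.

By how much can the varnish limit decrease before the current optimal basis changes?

Binding constraints: lumber, varnish. The basis is B = [[5,1],[4,4]] with det 16.
Per unit decrease in varnish, x* moves by d = (0.0625, -0.3125).
The basis stays optimal until cabinets reaches 0; allowable decrease = 64 L.

64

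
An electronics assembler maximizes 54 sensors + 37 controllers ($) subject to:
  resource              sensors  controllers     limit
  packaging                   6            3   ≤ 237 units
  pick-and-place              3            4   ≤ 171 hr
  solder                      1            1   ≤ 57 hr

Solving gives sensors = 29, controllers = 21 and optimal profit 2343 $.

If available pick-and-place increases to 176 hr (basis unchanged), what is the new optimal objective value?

2363

Check each constraint at x*: packaging 237/237 (tight); pick-and-place 171/171 (tight); solder 50/57 (slack 7).
By complementary slackness, y = 0 for the non-binding constraint.
From A_Bᵀ y = c: 6·y_packaging + 3·y_pick-and-place = 54; 3·y_packaging + 4·y_pick-and-place = 37.
Solving: y_packaging = 7, y_pick-and-place = 4.
Δz = y_pick-and-place·Δb = 4 × (5) = 20, so new z* = 2343 + 20 = 2363.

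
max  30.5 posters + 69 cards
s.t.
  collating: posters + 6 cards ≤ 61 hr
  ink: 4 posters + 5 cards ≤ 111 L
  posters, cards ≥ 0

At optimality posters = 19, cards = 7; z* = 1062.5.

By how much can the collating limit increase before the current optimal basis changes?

72.2

Binding constraints: collating, ink. The basis is B = [[1,6],[4,5]] with det -19.
Per unit increase in collating, x* moves by d = (-0.2632, 0.2105).
The basis stays optimal until posters reaches 0; allowable increase = 72.2 hr.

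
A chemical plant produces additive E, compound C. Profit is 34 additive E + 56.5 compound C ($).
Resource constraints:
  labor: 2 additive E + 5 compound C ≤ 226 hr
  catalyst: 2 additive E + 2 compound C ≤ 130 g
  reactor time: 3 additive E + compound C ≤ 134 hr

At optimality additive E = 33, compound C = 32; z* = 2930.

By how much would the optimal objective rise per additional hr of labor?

7.5

At the optimum: labor uses 226 of 226 (binding); catalyst uses 130 of 130 (binding); reactor time uses 131 of 134 (slack = 3).
Slack constraints have shadow price 0 (complementary slackness).
The binding rows give the dual system: 2·y_labor + 2·y_catalyst = 34 and 5·y_labor + 2·y_catalyst = 56.5.
This yields shadow prices y_labor = 7.5, y_catalyst = 9.5.
Shadow price of labor = 7.5.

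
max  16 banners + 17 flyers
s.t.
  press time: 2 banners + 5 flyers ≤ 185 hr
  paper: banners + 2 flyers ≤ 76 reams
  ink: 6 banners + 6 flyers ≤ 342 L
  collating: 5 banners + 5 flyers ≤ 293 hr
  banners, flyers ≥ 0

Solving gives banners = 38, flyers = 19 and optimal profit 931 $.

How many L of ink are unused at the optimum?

ink used = 6·38 + 6·19 = 342; slack = 342 − 342 = 0.

0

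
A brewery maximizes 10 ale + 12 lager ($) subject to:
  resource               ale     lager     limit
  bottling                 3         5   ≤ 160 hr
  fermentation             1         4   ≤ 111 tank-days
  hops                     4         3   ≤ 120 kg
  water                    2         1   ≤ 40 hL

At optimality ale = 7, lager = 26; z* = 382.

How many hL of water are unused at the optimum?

0

water used = 2·7 + 1·26 = 40; slack = 40 − 40 = 0.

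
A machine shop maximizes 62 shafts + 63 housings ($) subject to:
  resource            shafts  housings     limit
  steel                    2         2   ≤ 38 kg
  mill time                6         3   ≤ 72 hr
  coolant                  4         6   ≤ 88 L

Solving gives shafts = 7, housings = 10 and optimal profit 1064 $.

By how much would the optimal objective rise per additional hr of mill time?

At the optimum: steel uses 34 of 38 (slack = 4); mill time uses 72 of 72 (binding); coolant uses 88 of 88 (binding).
By complementary slackness, y = 0 for the non-binding constraint.
Dual feasibility on the basic columns requires 6·y_mill time + 4·y_coolant = 62, 3·y_mill time + 6·y_coolant = 63.
Solving: y_mill time = 5, y_coolant = 8.
Shadow price of mill time = 5.

5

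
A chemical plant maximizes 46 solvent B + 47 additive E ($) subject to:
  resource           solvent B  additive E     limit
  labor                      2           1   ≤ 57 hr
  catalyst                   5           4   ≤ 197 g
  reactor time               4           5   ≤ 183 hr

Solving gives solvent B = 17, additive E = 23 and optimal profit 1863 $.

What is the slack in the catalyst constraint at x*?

catalyst used = 5·17 + 4·23 = 177; slack = 197 − 177 = 20.

20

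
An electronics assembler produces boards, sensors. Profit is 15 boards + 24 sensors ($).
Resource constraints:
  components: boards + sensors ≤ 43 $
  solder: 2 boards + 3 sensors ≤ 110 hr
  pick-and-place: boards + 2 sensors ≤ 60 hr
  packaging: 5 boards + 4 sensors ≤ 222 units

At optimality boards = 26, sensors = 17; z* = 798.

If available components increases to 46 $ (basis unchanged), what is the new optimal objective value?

Check each constraint at x*: components 43/43 (tight); solder 103/110 (slack 7); pick-and-place 60/60 (tight); packaging 198/222 (slack 24).
Since solder, packaging are not tight, their duals are 0.
From A_Bᵀ y = c: 1·y_components + 1·y_pick-and-place = 15; 1·y_components + 2·y_pick-and-place = 24.
→ y_components = 6 and y_pick-and-place = 9.
Δz = y_components·Δb = 6 × (3) = 18, so new z* = 798 + 18 = 816.

816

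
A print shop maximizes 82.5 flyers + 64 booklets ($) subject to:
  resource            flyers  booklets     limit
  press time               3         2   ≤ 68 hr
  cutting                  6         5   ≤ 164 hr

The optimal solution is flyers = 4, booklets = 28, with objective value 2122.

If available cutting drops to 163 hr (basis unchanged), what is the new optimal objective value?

Both press time and cutting are binding at x*.
The binding rows give the dual system: 3·y_press time + 6·y_cutting = 82.5 and 2·y_press time + 5·y_cutting = 64.
Solving: y_press time = 9.5, y_cutting = 9.
Δz = y_cutting·Δb = 9 × (-1) = -9, so new z* = 2122 − 9 = 2113.

2113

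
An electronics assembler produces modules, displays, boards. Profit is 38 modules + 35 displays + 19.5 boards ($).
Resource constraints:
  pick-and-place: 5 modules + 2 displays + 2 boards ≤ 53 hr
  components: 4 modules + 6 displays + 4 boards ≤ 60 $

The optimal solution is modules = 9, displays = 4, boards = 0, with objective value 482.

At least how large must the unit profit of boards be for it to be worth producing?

26

Both pick-and-place and components are binding at x*.
Dual feasibility on the basic columns requires 5·y_pick-and-place + 4·y_components = 38, 2·y_pick-and-place + 6·y_components = 35.
→ y_pick-and-place = 4 and y_components = 4.5.
boards enters the basis when its profit ≥ yᵀa₃ = 4·2 + 4.5·4 = 26.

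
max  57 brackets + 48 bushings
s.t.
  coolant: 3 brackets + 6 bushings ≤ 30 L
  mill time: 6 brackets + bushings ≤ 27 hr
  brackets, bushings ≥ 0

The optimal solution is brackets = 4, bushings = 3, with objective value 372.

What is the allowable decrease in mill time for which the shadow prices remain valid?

22

Binding constraints: coolant, mill time. The basis is B = [[3,6],[6,1]] with det -33.
Per unit decrease in mill time, x* moves by d = (-0.1818, 0.0909).
The basis stays optimal until brackets reaches 0; allowable decrease = 22 hr.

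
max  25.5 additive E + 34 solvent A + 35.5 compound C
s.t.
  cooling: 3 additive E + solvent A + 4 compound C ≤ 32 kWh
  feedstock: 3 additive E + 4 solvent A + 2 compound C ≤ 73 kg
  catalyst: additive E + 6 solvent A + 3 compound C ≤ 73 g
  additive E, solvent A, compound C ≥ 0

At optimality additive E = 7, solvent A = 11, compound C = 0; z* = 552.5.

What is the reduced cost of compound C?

-6

Binding: cooling and catalyst. Non-binding: feedstock (8 unused).
Since feedstock is not tight, its dual is 0.
The binding rows give the dual system: 3·y_cooling + 1·y_catalyst = 25.5 and 1·y_cooling + 6·y_catalyst = 34.
This yields shadow prices y_cooling = 7, y_catalyst = 4.5.
Reduced cost of compound C: c₃ − yᵀa₃ = 35.5 − (7·4 + 4.5·3) = 35.5 − 41.5 = -6.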